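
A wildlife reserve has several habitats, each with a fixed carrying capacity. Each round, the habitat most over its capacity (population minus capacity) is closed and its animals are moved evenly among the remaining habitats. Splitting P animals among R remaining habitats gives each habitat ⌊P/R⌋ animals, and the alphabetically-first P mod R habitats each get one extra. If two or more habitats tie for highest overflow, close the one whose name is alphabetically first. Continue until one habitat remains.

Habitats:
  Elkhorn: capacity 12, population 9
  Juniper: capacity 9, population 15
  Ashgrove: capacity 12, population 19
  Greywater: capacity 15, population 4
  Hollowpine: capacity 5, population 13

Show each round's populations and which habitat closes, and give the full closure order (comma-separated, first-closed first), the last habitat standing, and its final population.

Round 1: Ashgrove=19 Elkhorn=9 Greywater=4 Hollowpine=13 Juniper=15 → close Hollowpine (overflow 8)
  13÷4 = 3 each, +1 to first 1
Round 2: Ashgrove=23 Elkhorn=12 Greywater=7 Juniper=18 → close Ashgrove (overflow 11)
  23÷3 = 7 each, +1 to first 2
Round 3: Elkhorn=20 Greywater=15 Juniper=25 → close Juniper (overflow 16)
  25÷2 = 12 each, +1 to first 1
Round 4: Elkhorn=33 Greywater=27 → close Elkhorn (overflow 21)
  33÷1 = 33 each, +1 to first 0

Closure order: Hollowpine, Ashgrove, Juniper, Elkhorn
Last habitat: Greywater with 60 animals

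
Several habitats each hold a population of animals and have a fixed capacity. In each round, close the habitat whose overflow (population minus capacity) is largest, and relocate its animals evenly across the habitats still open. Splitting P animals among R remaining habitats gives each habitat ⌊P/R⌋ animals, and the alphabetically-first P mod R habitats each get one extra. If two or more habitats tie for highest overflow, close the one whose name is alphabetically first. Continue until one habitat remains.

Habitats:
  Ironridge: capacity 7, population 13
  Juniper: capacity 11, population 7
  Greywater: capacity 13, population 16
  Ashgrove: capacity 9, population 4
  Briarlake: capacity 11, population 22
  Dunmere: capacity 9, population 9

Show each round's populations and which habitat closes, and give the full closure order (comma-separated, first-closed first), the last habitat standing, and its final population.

Round 1: Ashgrove=4 Briarlake=22 Dunmere=9 Greywater=16 Ironridge=13 Juniper=7 → close Briarlake (overflow 11)
  22÷5 = 4 each, +1 to first 2
Round 2: Ashgrove=9 Dunmere=14 Greywater=20 Ironridge=17 Juniper=11 → close Ironridge (overflow 10)
  17÷4 = 4 each, +1 to first 1
Round 3: Ashgrove=14 Dunmere=18 Greywater=24 Juniper=15 → close Greywater (overflow 11)
  24÷3 = 8 each, +1 to first 0
Round 4: Ashgrove=22 Dunmere=26 Juniper=23 → close Dunmere (overflow 17)
  26÷2 = 13 each, +1 to first 0
Round 5: Ashgrove=35 Juniper=36 → close Ashgrove (overflow 26)
  35÷1 = 35 each, +1 to first 0

Closure order: Briarlake, Ironridge, Greywater, Dunmere, Ashgrove
Last habitat: Juniper with 71 animals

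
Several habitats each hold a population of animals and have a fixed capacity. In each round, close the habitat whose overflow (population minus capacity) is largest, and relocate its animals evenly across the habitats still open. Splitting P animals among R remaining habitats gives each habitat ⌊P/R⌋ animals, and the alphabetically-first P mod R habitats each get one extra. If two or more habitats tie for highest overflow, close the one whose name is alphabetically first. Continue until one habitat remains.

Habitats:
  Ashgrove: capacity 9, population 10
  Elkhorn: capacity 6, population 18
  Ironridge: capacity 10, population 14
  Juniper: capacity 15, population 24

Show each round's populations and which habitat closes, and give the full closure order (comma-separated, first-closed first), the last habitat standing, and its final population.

Closure order: Elkhorn, Juniper, Ironridge
Last habitat: Ashgrove with 66 animals

Round 1: Ashgrove=10 Elkhorn=18 Ironridge=14 Juniper=24 → close Elkhorn (overflow 12)
  18÷3 = 6 each, +1 to first 0
Round 2: Ashgrove=16 Ironridge=20 Juniper=30 → close Juniper (overflow 15)
  30÷2 = 15 each, +1 to first 0
Round 3: Ashgrove=31 Ironridge=35 → close Ironridge (overflow 25)
  35÷1 = 35 each, +1 to first 0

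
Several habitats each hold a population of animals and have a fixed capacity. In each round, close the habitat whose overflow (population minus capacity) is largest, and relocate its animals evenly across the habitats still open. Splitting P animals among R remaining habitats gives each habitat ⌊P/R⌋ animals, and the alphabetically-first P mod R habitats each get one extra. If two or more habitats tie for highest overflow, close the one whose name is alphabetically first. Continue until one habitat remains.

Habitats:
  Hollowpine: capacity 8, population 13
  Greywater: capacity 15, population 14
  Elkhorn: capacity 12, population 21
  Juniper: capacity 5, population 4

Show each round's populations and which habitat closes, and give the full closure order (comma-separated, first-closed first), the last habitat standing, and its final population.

Closure order: Elkhorn, Hollowpine, Greywater
Last habitat: Juniper with 52 animals

Round 1: Elkhorn=21 Greywater=14 Hollowpine=13 Juniper=4 → close Elkhorn (overflow 9)
  21÷3 = 7 each, +1 to first 0
Round 2: Greywater=21 Hollowpine=20 Juniper=11 → close Hollowpine (overflow 12)
  20÷2 = 10 each, +1 to first 0
Round 3: Greywater=31 Juniper=21 → close Greywater (overflow 16)
  31÷1 = 31 each, +1 to first 0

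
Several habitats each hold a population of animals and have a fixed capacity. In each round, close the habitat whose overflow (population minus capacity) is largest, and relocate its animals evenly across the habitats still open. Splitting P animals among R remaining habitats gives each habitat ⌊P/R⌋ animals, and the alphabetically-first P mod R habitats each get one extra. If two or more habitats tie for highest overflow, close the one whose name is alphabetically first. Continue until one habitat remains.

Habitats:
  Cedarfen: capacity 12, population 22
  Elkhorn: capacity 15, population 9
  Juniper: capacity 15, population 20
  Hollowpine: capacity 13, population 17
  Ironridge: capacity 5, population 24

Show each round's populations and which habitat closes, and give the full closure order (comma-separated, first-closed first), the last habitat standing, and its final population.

Round 1: Cedarfen=22 Elkhorn=9 Hollowpine=17 Ironridge=24 Juniper=20 → close Ironridge (overflow 19)
  24÷4 = 6 each, +1 to first 0
Round 2: Cedarfen=28 Elkhorn=15 Hollowpine=23 Juniper=26 → close Cedarfen (overflow 16)
  28÷3 = 9 each, +1 to first 1
Round 3: Elkhorn=25 Hollowpine=32 Juniper=35 → close Juniper (overflow 20)
  35÷2 = 17 each, +1 to first 1
Round 4: Elkhorn=43 Hollowpine=49 → close Hollowpine (overflow 36)
  49÷1 = 49 each, +1 to first 0

Closure order: Ironridge, Cedarfen, Juniper, Hollowpine
Last habitat: Elkhorn with 92 animals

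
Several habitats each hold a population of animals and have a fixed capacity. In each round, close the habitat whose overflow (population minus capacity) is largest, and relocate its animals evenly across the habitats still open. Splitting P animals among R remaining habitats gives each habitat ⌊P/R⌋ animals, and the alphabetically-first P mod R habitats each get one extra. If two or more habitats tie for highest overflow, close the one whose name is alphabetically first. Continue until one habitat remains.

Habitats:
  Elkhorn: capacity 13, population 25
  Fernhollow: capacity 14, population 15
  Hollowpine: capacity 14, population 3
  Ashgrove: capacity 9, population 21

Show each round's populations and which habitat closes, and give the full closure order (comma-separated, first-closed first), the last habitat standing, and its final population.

Round 1: Ashgrove=21 Elkhorn=25 Fernhollow=15 Hollowpine=3 → close Ashgrove (overflow 12)
  21÷3 = 7 each, +1 to first 0
Round 2: Elkhorn=32 Fernhollow=22 Hollowpine=10 → close Elkhorn (overflow 19)
  32÷2 = 16 each, +1 to first 0
Round 3: Fernhollow=38 Hollowpine=26 → close Fernhollow (overflow 24)
  38÷1 = 38 each, +1 to first 0

Closure order: Ashgrove, Elkhorn, Fernhollow
Last habitat: Hollowpine with 64 animals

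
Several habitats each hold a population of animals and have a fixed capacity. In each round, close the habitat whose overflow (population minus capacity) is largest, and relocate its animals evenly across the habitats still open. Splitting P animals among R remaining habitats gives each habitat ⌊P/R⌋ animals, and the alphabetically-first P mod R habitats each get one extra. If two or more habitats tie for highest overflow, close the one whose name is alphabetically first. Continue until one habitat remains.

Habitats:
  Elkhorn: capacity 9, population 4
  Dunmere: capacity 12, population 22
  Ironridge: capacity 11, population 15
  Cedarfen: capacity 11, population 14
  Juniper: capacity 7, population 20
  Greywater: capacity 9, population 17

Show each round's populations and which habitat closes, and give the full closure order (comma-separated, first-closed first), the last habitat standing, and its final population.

Round 1: Cedarfen=14 Dunmere=22 Elkhorn=4 Greywater=17 Ironridge=15 Juniper=20 → close Juniper (overflow 13)
  20÷5 = 4 each, +1 to first 0
Round 2: Cedarfen=18 Dunmere=26 Elkhorn=8 Greywater=21 Ironridge=19 → close Dunmere (overflow 14)
  26÷4 = 6 each, +1 to first 2
Round 3: Cedarfen=25 Elkhorn=15 Greywater=27 Ironridge=25 → close Greywater (overflow 18)
  27÷3 = 9 each, +1 to first 0
Round 4: Cedarfen=34 Elkhorn=24 Ironridge=34 → close Cedarfen (overflow 23)
  34÷2 = 17 each, +1 to first 0
Round 5: Elkhorn=41 Ironridge=51 → close Ironridge (overflow 40)
  51÷1 = 51 each, +1 to first 0

Closure order: Juniper, Dunmere, Greywater, Cedarfen, Ironridge
Last habitat: Elkhorn with 92 animals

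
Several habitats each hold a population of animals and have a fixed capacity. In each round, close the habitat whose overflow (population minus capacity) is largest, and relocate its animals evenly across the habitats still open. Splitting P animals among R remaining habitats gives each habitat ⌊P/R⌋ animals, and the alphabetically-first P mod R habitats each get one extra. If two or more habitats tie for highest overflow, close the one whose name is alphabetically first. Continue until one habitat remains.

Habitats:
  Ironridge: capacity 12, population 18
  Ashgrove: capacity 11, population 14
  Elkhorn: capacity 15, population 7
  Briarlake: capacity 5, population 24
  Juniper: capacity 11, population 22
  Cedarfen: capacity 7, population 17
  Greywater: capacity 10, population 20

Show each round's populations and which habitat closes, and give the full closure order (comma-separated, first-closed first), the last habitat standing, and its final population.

Closure order: Briarlake, Juniper, Cedarfen, Greywater, Ashgrove, Ironridge
Last habitat: Elkhorn with 122 animals

Round 1: Ashgrove=14 Briarlake=24 Cedarfen=17 Elkhorn=7 Greywater=20 Ironridge=18 Juniper=22 → close Briarlake (overflow 19)
  24÷6 = 4 each, +1 to first 0
Round 2: Ashgrove=18 Cedarfen=21 Elkhorn=11 Greywater=24 Ironridge=22 Juniper=26 → close Juniper (overflow 15)
  26÷5 = 5 each, +1 to first 1
Round 3: Ashgrove=24 Cedarfen=26 Elkhorn=16 Greywater=29 Ironridge=27 → close Cedarfen (overflow 19)
  26÷4 = 6 each, +1 to first 2
Round 4: Ashgrove=31 Elkhorn=23 Greywater=35 Ironridge=33 → close Greywater (overflow 25)
  35÷3 = 11 each, +1 to first 2
Round 5: Ashgrove=43 Elkhorn=35 Ironridge=44 → close Ashgrove (overflow 32)
  43÷2 = 21 each, +1 to first 1
Round 6: Elkhorn=57 Ironridge=65 → close Ironridge (overflow 53)
  65÷1 = 65 each, +1 to first 0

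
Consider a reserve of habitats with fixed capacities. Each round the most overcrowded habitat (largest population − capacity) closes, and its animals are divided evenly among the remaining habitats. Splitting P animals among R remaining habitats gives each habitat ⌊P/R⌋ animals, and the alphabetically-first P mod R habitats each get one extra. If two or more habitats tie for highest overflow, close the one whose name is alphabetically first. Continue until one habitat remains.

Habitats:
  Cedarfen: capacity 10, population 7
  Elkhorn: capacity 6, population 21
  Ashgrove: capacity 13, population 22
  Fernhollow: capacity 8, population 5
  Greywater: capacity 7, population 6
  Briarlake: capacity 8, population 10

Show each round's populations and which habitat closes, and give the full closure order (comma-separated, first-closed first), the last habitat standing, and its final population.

Round 1: Ashgrove=22 Briarlake=10 Cedarfen=7 Elkhorn=21 Fernhollow=5 Greywater=6 → close Elkhorn (overflow 15)
  21÷5 = 4 each, +1 to first 1
Round 2: Ashgrove=27 Briarlake=14 Cedarfen=11 Fernhollow=9 Greywater=10 → close Ashgrove (overflow 14)
  27÷4 = 6 each, +1 to first 3
Round 3: Briarlake=21 Cedarfen=18 Fernhollow=16 Greywater=16 → close Briarlake (overflow 13)
  21÷3 = 7 each, +1 to first 0
Round 4: Cedarfen=25 Fernhollow=23 Greywater=23 → close Greywater (overflow 16)
  23÷2 = 11 each, +1 to first 1
Round 5: Cedarfen=37 Fernhollow=34 → close Cedarfen (overflow 27)
  37÷1 = 37 each, +1 to first 0

Closure order: Elkhorn, Ashgrove, Briarlake, Greywater, Cedarfen
Last habitat: Fernhollow with 71 animals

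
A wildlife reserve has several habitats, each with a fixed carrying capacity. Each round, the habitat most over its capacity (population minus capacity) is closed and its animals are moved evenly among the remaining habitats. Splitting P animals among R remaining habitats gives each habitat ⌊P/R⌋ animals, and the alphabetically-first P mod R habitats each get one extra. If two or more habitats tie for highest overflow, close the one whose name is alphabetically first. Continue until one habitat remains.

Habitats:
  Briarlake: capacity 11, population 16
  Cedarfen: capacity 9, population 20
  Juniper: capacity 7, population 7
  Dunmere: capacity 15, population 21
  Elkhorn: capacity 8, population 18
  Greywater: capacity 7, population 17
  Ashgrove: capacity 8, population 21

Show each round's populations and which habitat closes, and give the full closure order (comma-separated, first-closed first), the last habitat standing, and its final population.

Closure order: Ashgrove, Cedarfen, Elkhorn, Greywater, Briarlake, Dunmere
Last habitat: Juniper with 120 animals

Round 1: Ashgrove=21 Briarlake=16 Cedarfen=20 Dunmere=21 Elkhorn=18 Greywater=17 Juniper=7 → close Ashgrove (overflow 13)
  21÷6 = 3 each, +1 to first 3
Round 2: Briarlake=20 Cedarfen=24 Dunmere=25 Elkhorn=21 Greywater=20 Juniper=10 → close Cedarfen (overflow 15)
  24÷5 = 4 each, +1 to first 4
Round 3: Briarlake=25 Dunmere=30 Elkhorn=26 Greywater=25 Juniper=14 → close Elkhorn (overflow 18)
  26÷4 = 6 each, +1 to first 2
Round 4: Briarlake=32 Dunmere=37 Greywater=31 Juniper=20 → close Greywater (overflow 24)
  31÷3 = 10 each, +1 to first 1
Round 5: Briarlake=43 Dunmere=47 Juniper=30 → close Briarlake (overflow 32)
  43÷2 = 21 each, +1 to first 1
Round 6: Dunmere=69 Juniper=51 → close Dunmere (overflow 54)
  69÷1 = 69 each, +1 to first 0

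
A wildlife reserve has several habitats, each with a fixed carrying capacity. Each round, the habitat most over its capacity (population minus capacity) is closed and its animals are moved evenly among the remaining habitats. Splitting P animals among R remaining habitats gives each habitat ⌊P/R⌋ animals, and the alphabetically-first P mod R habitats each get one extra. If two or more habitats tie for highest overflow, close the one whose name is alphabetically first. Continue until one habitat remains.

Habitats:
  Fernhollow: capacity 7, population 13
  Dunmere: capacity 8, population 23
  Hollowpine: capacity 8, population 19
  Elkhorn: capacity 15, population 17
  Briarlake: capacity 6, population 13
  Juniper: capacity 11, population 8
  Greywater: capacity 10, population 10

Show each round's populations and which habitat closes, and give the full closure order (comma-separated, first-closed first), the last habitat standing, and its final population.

Round 1: Briarlake=13 Dunmere=23 Elkhorn=17 Fernhollow=13 Greywater=10 Hollowpine=19 Juniper=8 → close Dunmere (overflow 15)
  23÷6 = 3 each, +1 to first 5
Round 2: Briarlake=17 Elkhorn=21 Fernhollow=17 Greywater=14 Hollowpine=23 Juniper=11 → close Hollowpine (overflow 15)
  23÷5 = 4 each, +1 to first 3
Round 3: Briarlake=22 Elkhorn=26 Fernhollow=22 Greywater=18 Juniper=15 → close Briarlake (overflow 16)
  22÷4 = 5 each, +1 to first 2
Round 4: Elkhorn=32 Fernhollow=28 Greywater=23 Juniper=20 → close Fernhollow (overflow 21)
  28÷3 = 9 each, +1 to first 1
Round 5: Elkhorn=42 Greywater=32 Juniper=29 → close Elkhorn (overflow 27)
  42÷2 = 21 each, +1 to first 0
Round 6: Greywater=53 Juniper=50 → close Greywater (overflow 43)
  53÷1 = 53 each, +1 to first 0

Closure order: Dunmere, Hollowpine, Briarlake, Fernhollow, Elkhorn, Greywater
Last habitat: Juniper with 103 animals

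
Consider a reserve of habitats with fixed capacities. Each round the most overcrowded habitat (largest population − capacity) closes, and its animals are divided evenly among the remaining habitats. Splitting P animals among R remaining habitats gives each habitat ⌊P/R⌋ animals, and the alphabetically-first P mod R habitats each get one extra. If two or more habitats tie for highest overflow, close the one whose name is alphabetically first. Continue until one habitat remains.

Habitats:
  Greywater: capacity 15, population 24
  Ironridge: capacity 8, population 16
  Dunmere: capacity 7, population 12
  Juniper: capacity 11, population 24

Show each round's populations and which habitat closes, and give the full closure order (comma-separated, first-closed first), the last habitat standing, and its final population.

Closure order: Juniper, Greywater, Ironridge
Last habitat: Dunmere with 76 animals

Round 1: Dunmere=12 Greywater=24 Ironridge=16 Juniper=24 → close Juniper (overflow 13)
  24÷3 = 8 each, +1 to first 0
Round 2: Dunmere=20 Greywater=32 Ironridge=24 → close Greywater (overflow 17)
  32÷2 = 16 each, +1 to first 0
Round 3: Dunmere=36 Ironridge=40 → close Ironridge (overflow 32)
  40÷1 = 40 each, +1 to first 0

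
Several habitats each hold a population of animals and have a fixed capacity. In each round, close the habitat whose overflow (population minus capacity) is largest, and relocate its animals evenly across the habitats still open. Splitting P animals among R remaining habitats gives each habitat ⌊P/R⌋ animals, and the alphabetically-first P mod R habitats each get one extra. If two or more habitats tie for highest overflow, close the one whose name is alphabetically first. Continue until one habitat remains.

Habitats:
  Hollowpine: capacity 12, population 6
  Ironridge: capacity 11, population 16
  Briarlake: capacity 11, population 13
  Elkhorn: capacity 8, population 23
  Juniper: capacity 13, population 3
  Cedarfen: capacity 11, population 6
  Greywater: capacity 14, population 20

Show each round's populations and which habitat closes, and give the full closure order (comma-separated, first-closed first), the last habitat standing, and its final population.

Round 1: Briarlake=13 Cedarfen=6 Elkhorn=23 Greywater=20 Hollowpine=6 Ironridge=16 Juniper=3 → close Elkhorn (overflow 15)
  23÷6 = 3 each, +1 to first 5
Round 2: Briarlake=17 Cedarfen=10 Greywater=24 Hollowpine=10 Ironridge=20 Juniper=6 → close Greywater (overflow 10)
  24÷5 = 4 each, +1 to first 4
Round 3: Briarlake=22 Cedarfen=15 Hollowpine=15 Ironridge=25 Juniper=10 → close Ironridge (overflow 14)
  25÷4 = 6 each, +1 to first 1
Round 4: Briarlake=29 Cedarfen=21 Hollowpine=21 Juniper=16 → close Briarlake (overflow 18)
  29÷3 = 9 each, +1 to first 2
Round 5: Cedarfen=31 Hollowpine=31 Juniper=25 → close Cedarfen (overflow 20)
  31÷2 = 15 each, +1 to first 1
Round 6: Hollowpine=47 Juniper=40 → close Hollowpine (overflow 35)
  47÷1 = 47 each, +1 to first 0

Closure order: Elkhorn, Greywater, Ironridge, Briarlake, Cedarfen, Hollowpine
Last habitat: Juniper with 87 animals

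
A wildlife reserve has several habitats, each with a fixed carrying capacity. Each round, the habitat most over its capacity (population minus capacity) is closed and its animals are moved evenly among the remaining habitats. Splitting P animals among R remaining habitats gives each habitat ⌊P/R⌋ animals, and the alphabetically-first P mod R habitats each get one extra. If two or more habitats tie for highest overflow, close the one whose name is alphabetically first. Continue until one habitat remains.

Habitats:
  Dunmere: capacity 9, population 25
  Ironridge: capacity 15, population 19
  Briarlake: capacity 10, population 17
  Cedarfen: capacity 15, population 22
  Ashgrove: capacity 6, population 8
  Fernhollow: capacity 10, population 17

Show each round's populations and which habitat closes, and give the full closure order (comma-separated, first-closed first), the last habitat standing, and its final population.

Round 1: Ashgrove=8 Briarlake=17 Cedarfen=22 Dunmere=25 Fernhollow=17 Ironridge=19 → close Dunmere (overflow 16)
  25÷5 = 5 each, +1 to first 0
Round 2: Ashgrove=13 Briarlake=22 Cedarfen=27 Fernhollow=22 Ironridge=24 → close Briarlake (overflow 12)
  22÷4 = 5 each, +1 to first 2
Round 3: Ashgrove=19 Cedarfen=33 Fernhollow=27 Ironridge=29 → close Cedarfen (overflow 18)
  33÷3 = 11 each, +1 to first 0
Round 4: Ashgrove=30 Fernhollow=38 Ironridge=40 → close Fernhollow (overflow 28)
  38÷2 = 19 each, +1 to first 0
Round 5: Ashgrove=49 Ironridge=59 → close Ironridge (overflow 44)
  59÷1 = 59 each, +1 to first 0

Closure order: Dunmere, Briarlake, Cedarfen, Fernhollow, Ironridge
Last habitat: Ashgrove with 108 animals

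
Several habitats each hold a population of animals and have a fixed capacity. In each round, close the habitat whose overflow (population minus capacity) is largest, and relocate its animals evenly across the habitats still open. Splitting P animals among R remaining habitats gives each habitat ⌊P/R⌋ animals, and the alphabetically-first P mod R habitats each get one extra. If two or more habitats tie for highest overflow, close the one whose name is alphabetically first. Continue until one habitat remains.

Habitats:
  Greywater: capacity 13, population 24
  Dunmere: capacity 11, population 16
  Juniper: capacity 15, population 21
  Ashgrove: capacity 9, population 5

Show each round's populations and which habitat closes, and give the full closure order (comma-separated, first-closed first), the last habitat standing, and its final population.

Closure order: Greywater, Juniper, Dunmere
Last habitat: Ashgrove with 66 animals

Round 1: Ashgrove=5 Dunmere=16 Greywater=24 Juniper=21 → close Greywater (overflow 11)
  24÷3 = 8 each, +1 to first 0
Round 2: Ashgrove=13 Dunmere=24 Juniper=29 → close Juniper (overflow 14)
  29÷2 = 14 each, +1 to first 1
Round 3: Ashgrove=28 Dunmere=38 → close Dunmere (overflow 27)
  38÷1 = 38 each, +1 to first 0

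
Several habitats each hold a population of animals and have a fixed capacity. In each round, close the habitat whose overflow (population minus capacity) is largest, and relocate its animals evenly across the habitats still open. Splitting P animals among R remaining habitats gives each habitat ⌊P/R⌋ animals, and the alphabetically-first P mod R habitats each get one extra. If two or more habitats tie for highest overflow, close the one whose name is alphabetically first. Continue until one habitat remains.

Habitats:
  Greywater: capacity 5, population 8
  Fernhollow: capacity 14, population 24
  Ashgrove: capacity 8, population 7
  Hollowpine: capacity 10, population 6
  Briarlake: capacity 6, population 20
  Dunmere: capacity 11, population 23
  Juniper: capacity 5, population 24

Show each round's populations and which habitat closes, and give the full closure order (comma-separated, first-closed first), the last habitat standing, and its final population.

Closure order: Juniper, Briarlake, Dunmere, Fernhollow, Greywater, Ashgrove
Last habitat: Hollowpine with 112 animals

Round 1: Ashgrove=7 Briarlake=20 Dunmere=23 Fernhollow=24 Greywater=8 Hollowpine=6 Juniper=24 → close Juniper (overflow 19)
  24÷6 = 4 each, +1 to first 0
Round 2: Ashgrove=11 Briarlake=24 Dunmere=27 Fernhollow=28 Greywater=12 Hollowpine=10 → close Briarlake (overflow 18)
  24÷5 = 4 each, +1 to first 4
Round 3: Ashgrove=16 Dunmere=32 Fernhollow=33 Greywater=17 Hollowpine=14 → close Dunmere (overflow 21)
  32÷4 = 8 each, +1 to first 0
Round 4: Ashgrove=24 Fernhollow=41 Greywater=25 Hollowpine=22 → close Fernhollow (overflow 27)
  41÷3 = 13 each, +1 to first 2
Round 5: Ashgrove=38 Greywater=39 Hollowpine=35 → close Greywater (overflow 34)
  39÷2 = 19 each, +1 to first 1
Round 6: Ashgrove=58 Hollowpine=54 → close Ashgrove (overflow 50)
  58÷1 = 58 each, +1 to first 0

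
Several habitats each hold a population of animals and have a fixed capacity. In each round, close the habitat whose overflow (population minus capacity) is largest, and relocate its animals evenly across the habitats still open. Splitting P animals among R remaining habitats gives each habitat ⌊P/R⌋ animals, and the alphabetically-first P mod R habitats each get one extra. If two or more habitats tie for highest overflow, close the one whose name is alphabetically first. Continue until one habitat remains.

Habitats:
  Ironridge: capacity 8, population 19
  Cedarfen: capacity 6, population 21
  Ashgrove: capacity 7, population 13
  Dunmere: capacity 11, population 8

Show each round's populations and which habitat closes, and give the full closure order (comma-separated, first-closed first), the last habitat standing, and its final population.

Closure order: Cedarfen, Ironridge, Ashgrove
Last habitat: Dunmere with 61 animals

Round 1: Ashgrove=13 Cedarfen=21 Dunmere=8 Ironridge=19 → close Cedarfen (overflow 15)
  21÷3 = 7 each, +1 to first 0
Round 2: Ashgrove=20 Dunmere=15 Ironridge=26 → close Ironridge (overflow 18)
  26÷2 = 13 each, +1 to first 0
Round 3: Ashgrove=33 Dunmere=28 → close Ashgrove (overflow 26)
  33÷1 = 33 each, +1 to first 0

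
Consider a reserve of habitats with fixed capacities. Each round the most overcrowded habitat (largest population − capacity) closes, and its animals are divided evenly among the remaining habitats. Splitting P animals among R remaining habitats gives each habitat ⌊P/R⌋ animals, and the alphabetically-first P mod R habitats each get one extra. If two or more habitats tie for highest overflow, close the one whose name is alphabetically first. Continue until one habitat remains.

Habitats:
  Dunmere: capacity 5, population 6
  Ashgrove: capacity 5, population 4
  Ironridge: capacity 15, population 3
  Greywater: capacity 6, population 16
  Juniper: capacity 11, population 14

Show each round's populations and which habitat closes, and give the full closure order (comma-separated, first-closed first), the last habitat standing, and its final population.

Closure order: Greywater, Juniper, Dunmere, Ashgrove
Last habitat: Ironridge with 43 animals

Round 1: Ashgrove=4 Dunmere=6 Greywater=16 Ironridge=3 Juniper=14 → close Greywater (overflow 10)
  16÷4 = 4 each, +1 to first 0
Round 2: Ashgrove=8 Dunmere=10 Ironridge=7 Juniper=18 → close Juniper (overflow 7)
  18÷3 = 6 each, +1 to first 0
Round 3: Ashgrove=14 Dunmere=16 Ironridge=13 → close Dunmere (overflow 11)
  16÷2 = 8 each, +1 to first 0
Round 4: Ashgrove=22 Ironridge=21 → close Ashgrove (overflow 17)
  22÷1 = 22 each, +1 to first 0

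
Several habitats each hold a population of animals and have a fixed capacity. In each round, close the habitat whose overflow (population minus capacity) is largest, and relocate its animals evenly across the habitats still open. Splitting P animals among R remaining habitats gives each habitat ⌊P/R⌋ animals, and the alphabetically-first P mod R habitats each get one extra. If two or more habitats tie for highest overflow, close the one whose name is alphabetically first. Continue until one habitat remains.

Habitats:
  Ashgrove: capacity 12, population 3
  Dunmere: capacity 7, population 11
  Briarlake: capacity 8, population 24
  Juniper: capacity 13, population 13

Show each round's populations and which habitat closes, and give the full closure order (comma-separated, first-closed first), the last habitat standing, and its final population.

Round 1: Ashgrove=3 Briarlake=24 Dunmere=11 Juniper=13 → close Briarlake (overflow 16)
  24÷3 = 8 each, +1 to first 0
Round 2: Ashgrove=11 Dunmere=19 Juniper=21 → close Dunmere (overflow 12)
  19÷2 = 9 each, +1 to first 1
Round 3: Ashgrove=21 Juniper=30 → close Juniper (overflow 17)
  30÷1 = 30 each, +1 to first 0

Closure order: Briarlake, Dunmere, Juniper
Last habitat: Ashgrove with 51 animals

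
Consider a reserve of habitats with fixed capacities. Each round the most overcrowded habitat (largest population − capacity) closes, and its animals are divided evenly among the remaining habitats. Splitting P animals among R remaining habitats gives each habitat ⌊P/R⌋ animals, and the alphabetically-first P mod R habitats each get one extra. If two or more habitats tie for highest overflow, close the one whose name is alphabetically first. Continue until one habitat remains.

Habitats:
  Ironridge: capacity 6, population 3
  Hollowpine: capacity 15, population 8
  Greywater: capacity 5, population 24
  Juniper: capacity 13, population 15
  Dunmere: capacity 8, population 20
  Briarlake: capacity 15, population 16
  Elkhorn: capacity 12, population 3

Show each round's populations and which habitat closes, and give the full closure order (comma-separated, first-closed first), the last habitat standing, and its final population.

Round 1: Briarlake=16 Dunmere=20 Elkhorn=3 Greywater=24 Hollowpine=8 Ironridge=3 Juniper=15 → close Greywater (overflow 19)
  24÷6 = 4 each, +1 to first 0
Round 2: Briarlake=20 Dunmere=24 Elkhorn=7 Hollowpine=12 Ironridge=7 Juniper=19 → close Dunmere (overflow 16)
  24÷5 = 4 each, +1 to first 4
Round 3: Briarlake=25 Elkhorn=12 Hollowpine=17 Ironridge=12 Juniper=23 → close Briarlake (overflow 10)
  25÷4 = 6 each, +1 to first 1
Round 4: Elkhorn=19 Hollowpine=23 Ironridge=18 Juniper=29 → close Juniper (overflow 16)
  29÷3 = 9 each, +1 to first 2
Round 5: Elkhorn=29 Hollowpine=33 Ironridge=27 → close Ironridge (overflow 21)
  27÷2 = 13 each, +1 to first 1
Round 6: Elkhorn=43 Hollowpine=46 → close Elkhorn (overflow 31)
  43÷1 = 43 each, +1 to first 0

Closure order: Greywater, Dunmere, Briarlake, Juniper, Ironridge, Elkhorn
Last habitat: Hollowpine with 89 animals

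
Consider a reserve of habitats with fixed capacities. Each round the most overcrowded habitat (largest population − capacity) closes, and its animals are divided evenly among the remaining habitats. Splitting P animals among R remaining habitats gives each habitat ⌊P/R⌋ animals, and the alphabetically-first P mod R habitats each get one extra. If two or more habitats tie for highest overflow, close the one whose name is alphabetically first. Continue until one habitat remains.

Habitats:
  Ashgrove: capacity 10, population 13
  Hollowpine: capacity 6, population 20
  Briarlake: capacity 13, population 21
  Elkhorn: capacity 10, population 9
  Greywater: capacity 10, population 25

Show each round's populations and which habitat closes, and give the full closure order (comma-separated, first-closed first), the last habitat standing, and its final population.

Closure order: Greywater, Hollowpine, Briarlake, Ashgrove
Last habitat: Elkhorn with 88 animals

Round 1: Ashgrove=13 Briarlake=21 Elkhorn=9 Greywater=25 Hollowpine=20 → close Greywater (overflow 15)
  25÷4 = 6 each, +1 to first 1
Round 2: Ashgrove=20 Briarlake=27 Elkhorn=15 Hollowpine=26 → close Hollowpine (overflow 20)
  26÷3 = 8 each, +1 to first 2
Round 3: Ashgrove=29 Briarlake=36 Elkhorn=23 → close Briarlake (overflow 23)
  36÷2 = 18 each, +1 to first 0
Round 4: Ashgrove=47 Elkhorn=41 → close Ashgrove (overflow 37)
  47÷1 = 47 each, +1 to first 0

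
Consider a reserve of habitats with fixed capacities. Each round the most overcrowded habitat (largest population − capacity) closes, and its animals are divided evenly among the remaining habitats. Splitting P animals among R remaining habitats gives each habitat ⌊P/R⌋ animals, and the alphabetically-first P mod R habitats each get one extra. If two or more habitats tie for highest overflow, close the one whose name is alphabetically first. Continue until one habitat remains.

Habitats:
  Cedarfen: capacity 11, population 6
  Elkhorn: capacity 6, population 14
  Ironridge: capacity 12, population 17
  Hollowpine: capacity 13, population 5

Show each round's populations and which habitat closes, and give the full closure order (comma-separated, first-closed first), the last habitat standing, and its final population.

Closure order: Elkhorn, Ironridge, Cedarfen
Last habitat: Hollowpine with 42 animals

Round 1: Cedarfen=6 Elkhorn=14 Hollowpine=5 Ironridge=17 → close Elkhorn (overflow 8)
  14÷3 = 4 each, +1 to first 2
Round 2: Cedarfen=11 Hollowpine=10 Ironridge=21 → close Ironridge (overflow 9)
  21÷2 = 10 each, +1 to first 1
Round 3: Cedarfen=22 Hollowpine=20 → close Cedarfen (overflow 11)
  22÷1 = 22 each, +1 to first 0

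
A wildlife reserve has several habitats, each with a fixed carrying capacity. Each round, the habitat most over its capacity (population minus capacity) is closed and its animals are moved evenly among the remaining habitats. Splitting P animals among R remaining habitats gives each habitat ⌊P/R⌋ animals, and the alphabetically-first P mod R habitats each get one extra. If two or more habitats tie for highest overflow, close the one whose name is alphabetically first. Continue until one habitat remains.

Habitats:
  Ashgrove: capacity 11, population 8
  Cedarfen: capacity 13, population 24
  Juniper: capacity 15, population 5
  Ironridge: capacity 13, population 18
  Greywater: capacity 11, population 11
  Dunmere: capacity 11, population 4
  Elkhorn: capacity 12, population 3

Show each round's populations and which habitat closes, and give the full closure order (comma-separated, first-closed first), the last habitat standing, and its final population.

Closure order: Cedarfen, Ironridge, Greywater, Ashgrove, Dunmere, Elkhorn
Last habitat: Juniper with 73 animals

Round 1: Ashgrove=8 Cedarfen=24 Dunmere=4 Elkhorn=3 Greywater=11 Ironridge=18 Juniper=5 → close Cedarfen (overflow 11)
  24÷6 = 4 each, +1 to first 0
Round 2: Ashgrove=12 Dunmere=8 Elkhorn=7 Greywater=15 Ironridge=22 Juniper=9 → close Ironridge (overflow 9)
  22÷5 = 4 each, +1 to first 2
Round 3: Ashgrove=17 Dunmere=13 Elkhorn=11 Greywater=19 Juniper=13 → close Greywater (overflow 8)
  19÷4 = 4 each, +1 to first 3
Round 4: Ashgrove=22 Dunmere=18 Elkhorn=16 Juniper=17 → close Ashgrove (overflow 11)
  22÷3 = 7 each, +1 to first 1
Round 5: Dunmere=26 Elkhorn=23 Juniper=24 → close Dunmere (overflow 15)
  26÷2 = 13 each, +1 to first 0
Round 6: Elkhorn=36 Juniper=37 → close Elkhorn (overflow 24)
  36÷1 = 36 each, +1 to first 0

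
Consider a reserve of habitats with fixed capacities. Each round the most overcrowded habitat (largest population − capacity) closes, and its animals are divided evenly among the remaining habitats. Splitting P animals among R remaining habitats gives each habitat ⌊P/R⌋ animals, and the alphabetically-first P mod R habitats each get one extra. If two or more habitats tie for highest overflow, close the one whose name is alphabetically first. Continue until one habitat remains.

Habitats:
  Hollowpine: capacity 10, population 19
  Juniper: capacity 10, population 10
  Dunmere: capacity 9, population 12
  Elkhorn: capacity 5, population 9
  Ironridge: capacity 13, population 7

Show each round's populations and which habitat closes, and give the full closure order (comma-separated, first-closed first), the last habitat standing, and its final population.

Round 1: Dunmere=12 Elkhorn=9 Hollowpine=19 Ironridge=7 Juniper=10 → close Hollowpine (overflow 9)
  19÷4 = 4 each, +1 to first 3
Round 2: Dunmere=17 Elkhorn=14 Ironridge=12 Juniper=14 → close Elkhorn (overflow 9)
  14÷3 = 4 each, +1 to first 2
Round 3: Dunmere=22 Ironridge=17 Juniper=18 → close Dunmere (overflow 13)
  22÷2 = 11 each, +1 to first 0
Round 4: Ironridge=28 Juniper=29 → close Juniper (overflow 19)
  29÷1 = 29 each, +1 to first 0

Closure order: Hollowpine, Elkhorn, Dunmere, Juniper
Last habitat: Ironridge with 57 animals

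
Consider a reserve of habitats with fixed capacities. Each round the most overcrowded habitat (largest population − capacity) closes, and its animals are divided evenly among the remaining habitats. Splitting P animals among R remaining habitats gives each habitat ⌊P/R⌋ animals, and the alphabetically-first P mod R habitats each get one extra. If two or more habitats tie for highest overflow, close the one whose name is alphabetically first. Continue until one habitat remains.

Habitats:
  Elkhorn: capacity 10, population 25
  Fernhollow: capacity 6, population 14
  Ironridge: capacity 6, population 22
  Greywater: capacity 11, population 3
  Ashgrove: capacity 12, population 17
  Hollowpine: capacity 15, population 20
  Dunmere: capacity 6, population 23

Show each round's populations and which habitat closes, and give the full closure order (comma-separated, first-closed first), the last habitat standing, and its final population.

Round 1: Ashgrove=17 Dunmere=23 Elkhorn=25 Fernhollow=14 Greywater=3 Hollowpine=20 Ironridge=22 → close Dunmere (overflow 17)
  23÷6 = 3 each, +1 to first 5
Round 2: Ashgrove=21 Elkhorn=29 Fernhollow=18 Greywater=7 Hollowpine=24 Ironridge=25 → close Elkhorn (overflow 19)
  29÷5 = 5 each, +1 to first 4
Round 3: Ashgrove=27 Fernhollow=24 Greywater=13 Hollowpine=30 Ironridge=30 → close Ironridge (overflow 24)
  30÷4 = 7 each, +1 to first 2
Round 4: Ashgrove=35 Fernhollow=32 Greywater=20 Hollowpine=37 → close Fernhollow (overflow 26)
  32÷3 = 10 each, +1 to first 2
Round 5: Ashgrove=46 Greywater=31 Hollowpine=47 → close Ashgrove (overflow 34)
  46÷2 = 23 each, +1 to first 0
Round 6: Greywater=54 Hollowpine=70 → close Hollowpine (overflow 55)
  70÷1 = 70 each, +1 to first 0

Closure order: Dunmere, Elkhorn, Ironridge, Fernhollow, Ashgrove, Hollowpine
Last habitat: Greywater with 124 animals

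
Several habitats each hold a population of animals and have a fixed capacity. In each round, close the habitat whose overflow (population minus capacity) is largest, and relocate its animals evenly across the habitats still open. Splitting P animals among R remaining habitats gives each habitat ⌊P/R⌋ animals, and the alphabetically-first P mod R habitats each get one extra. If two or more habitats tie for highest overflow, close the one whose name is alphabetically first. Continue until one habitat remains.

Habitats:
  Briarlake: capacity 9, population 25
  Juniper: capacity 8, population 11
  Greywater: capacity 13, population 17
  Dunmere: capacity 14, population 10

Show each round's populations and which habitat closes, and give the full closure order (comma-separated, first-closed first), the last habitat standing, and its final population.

Round 1: Briarlake=25 Dunmere=10 Greywater=17 Juniper=11 → close Briarlake (overflow 16)
  25÷3 = 8 each, +1 to first 1
Round 2: Dunmere=19 Greywater=25 Juniper=19 → close Greywater (overflow 12)
  25÷2 = 12 each, +1 to first 1
Round 3: Dunmere=32 Juniper=31 → close Juniper (overflow 23)
  31÷1 = 31 each, +1 to first 0

Closure order: Briarlake, Greywater, Juniper
Last habitat: Dunmere with 63 animals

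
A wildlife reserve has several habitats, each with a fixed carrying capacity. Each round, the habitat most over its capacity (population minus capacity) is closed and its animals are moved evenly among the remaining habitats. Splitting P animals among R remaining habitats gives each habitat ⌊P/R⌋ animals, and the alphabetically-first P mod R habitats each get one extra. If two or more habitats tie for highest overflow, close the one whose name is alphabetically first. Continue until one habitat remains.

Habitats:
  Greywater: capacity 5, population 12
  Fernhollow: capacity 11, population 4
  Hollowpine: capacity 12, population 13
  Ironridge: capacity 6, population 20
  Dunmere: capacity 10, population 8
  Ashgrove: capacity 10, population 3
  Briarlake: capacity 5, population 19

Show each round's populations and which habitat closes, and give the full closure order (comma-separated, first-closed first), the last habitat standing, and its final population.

Round 1: Ashgrove=3 Briarlake=19 Dunmere=8 Fernhollow=4 Greywater=12 Hollowpine=13 Ironridge=20 → close Briarlake (overflow 14)
  19÷6 = 3 each, +1 to first 1
Round 2: Ashgrove=7 Dunmere=11 Fernhollow=7 Greywater=15 Hollowpine=16 Ironridge=23 → close Ironridge (overflow 17)
  23÷5 = 4 each, +1 to first 3
Round 3: Ashgrove=12 Dunmere=16 Fernhollow=12 Greywater=19 Hollowpine=20 → close Greywater (overflow 14)
  19÷4 = 4 each, +1 to first 3
Round 4: Ashgrove=17 Dunmere=21 Fernhollow=17 Hollowpine=24 → close Hollowpine (overflow 12)
  24÷3 = 8 each, +1 to first 0
Round 5: Ashgrove=25 Dunmere=29 Fernhollow=25 → close Dunmere (overflow 19)
  29÷2 = 14 each, +1 to first 1
Round 6: Ashgrove=40 Fernhollow=39 → close Ashgrove (overflow 30)
  40÷1 = 40 each, +1 to first 0

Closure order: Briarlake, Ironridge, Greywater, Hollowpine, Dunmere, Ashgrove
Last habitat: Fernhollow with 79 animals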